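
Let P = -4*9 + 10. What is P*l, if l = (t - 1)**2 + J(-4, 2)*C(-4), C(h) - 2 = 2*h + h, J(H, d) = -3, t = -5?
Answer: -1716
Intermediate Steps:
P = -26 (P = -36 + 10 = -26)
C(h) = 2 + 3*h (C(h) = 2 + (2*h + h) = 2 + 3*h)
l = 66 (l = (-5 - 1)**2 - 3*(2 + 3*(-4)) = (-6)**2 - 3*(2 - 12) = 36 - 3*(-10) = 36 + 30 = 66)
P*l = -26*66 = -1716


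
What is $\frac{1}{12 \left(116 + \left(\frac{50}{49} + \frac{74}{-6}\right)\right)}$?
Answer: $\frac{49}{61556} \approx 0.00079602$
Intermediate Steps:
$\frac{1}{12 \left(116 + \left(\frac{50}{49} + \frac{74}{-6}\right)\right)} = \frac{1}{12 \left(116 + \left(50 \cdot \frac{1}{49} + 74 \left(- \frac{1}{6}\right)\right)\right)} = \frac{1}{12 \left(116 + \left(\frac{50}{49} - \frac{37}{3}\right)\right)} = \frac{1}{12 \left(116 - \frac{1663}{147}\right)} = \frac{1}{12 \cdot \frac{15389}{147}} = \frac{1}{\frac{61556}{49}} = \frac{49}{61556}$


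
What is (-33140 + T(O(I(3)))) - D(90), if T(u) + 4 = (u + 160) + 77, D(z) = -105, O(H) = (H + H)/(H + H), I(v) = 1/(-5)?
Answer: -32801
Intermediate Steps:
I(v) = -⅕
O(H) = 1 (O(H) = (2*H)/((2*H)) = (2*H)*(1/(2*H)) = 1)
T(u) = 233 + u (T(u) = -4 + ((u + 160) + 77) = -4 + ((160 + u) + 77) = -4 + (237 + u) = 233 + u)
(-33140 + T(O(I(3)))) - D(90) = (-33140 + (233 + 1)) - 1*(-105) = (-33140 + 234) + 105 = -32906 + 105 = -32801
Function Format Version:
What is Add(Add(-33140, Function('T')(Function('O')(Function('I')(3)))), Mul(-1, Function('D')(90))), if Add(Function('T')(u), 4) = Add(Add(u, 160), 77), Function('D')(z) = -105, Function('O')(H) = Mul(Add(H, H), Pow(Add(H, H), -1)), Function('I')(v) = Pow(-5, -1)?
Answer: -32801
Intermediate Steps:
Function('I')(v) = Rational(-1, 5)
Function('O')(H) = 1 (Function('O')(H) = Mul(Mul(2, H), Pow(Mul(2, H), -1)) = Mul(Mul(2, H), Mul(Rational(1, 2), Pow(H, -1))) = 1)
Function('T')(u) = Add(233, u) (Function('T')(u) = Add(-4, Add(Add(u, 160), 77)) = Add(-4, Add(Add(160, u), 77)) = Add(-4, Add(237, u)) = Add(233, u))
Add(Add(-33140, Function('T')(Function('O')(Function('I')(3)))), Mul(-1, Function('D')(90))) = Add(Add(-33140, Add(233, 1)), Mul(-1, -105)) = Add(Add(-33140, 234), 105) = Add(-32906, 105) = -32801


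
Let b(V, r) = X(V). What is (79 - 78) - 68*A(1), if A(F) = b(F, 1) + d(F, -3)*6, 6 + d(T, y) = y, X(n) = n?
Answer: 3605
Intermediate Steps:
b(V, r) = V
d(T, y) = -6 + y
A(F) = -54 + F (A(F) = F + (-6 - 3)*6 = F - 9*6 = F - 54 = -54 + F)
(79 - 78) - 68*A(1) = (79 - 78) - 68*(-54 + 1) = 1 - 68*(-53) = 1 + 3604 = 3605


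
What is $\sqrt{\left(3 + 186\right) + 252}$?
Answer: $21$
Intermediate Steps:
$\sqrt{\left(3 + 186\right) + 252} = \sqrt{189 + 252} = \sqrt{441} = 21$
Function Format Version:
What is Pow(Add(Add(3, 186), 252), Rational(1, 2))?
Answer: 21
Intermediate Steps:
Pow(Add(Add(3, 186), 252), Rational(1, 2)) = Pow(Add(189, 252), Rational(1, 2)) = Pow(441, Rational(1, 2)) = 21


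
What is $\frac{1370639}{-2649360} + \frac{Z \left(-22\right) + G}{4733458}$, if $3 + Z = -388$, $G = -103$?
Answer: $- \frac{3232672614511}{6270317143440} \approx -0.51555$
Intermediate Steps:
$Z = -391$ ($Z = -3 - 388 = -391$)
$\frac{1370639}{-2649360} + \frac{Z \left(-22\right) + G}{4733458} = \frac{1370639}{-2649360} + \frac{\left(-391\right) \left(-22\right) - 103}{4733458} = 1370639 \left(- \frac{1}{2649360}\right) + \left(8602 - 103\right) \frac{1}{4733458} = - \frac{1370639}{2649360} + 8499 \cdot \frac{1}{4733458} = - \frac{1370639}{2649360} + \frac{8499}{4733458} = - \frac{3232672614511}{6270317143440}$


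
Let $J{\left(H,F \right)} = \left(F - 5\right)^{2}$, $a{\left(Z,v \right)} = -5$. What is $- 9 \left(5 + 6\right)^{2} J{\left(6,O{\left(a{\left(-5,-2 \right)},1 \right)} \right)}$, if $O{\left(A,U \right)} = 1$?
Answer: $-17424$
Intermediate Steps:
$J{\left(H,F \right)} = \left(-5 + F\right)^{2}$
$- 9 \left(5 + 6\right)^{2} J{\left(6,O{\left(a{\left(-5,-2 \right)},1 \right)} \right)} = - 9 \left(5 + 6\right)^{2} \left(-5 + 1\right)^{2} = - 9 \cdot 11^{2} \left(-4\right)^{2} = \left(-9\right) 121 \cdot 16 = \left(-1089\right) 16 = -17424$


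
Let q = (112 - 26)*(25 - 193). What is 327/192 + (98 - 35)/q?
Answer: 4675/2752 ≈ 1.6988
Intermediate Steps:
q = -14448 (q = 86*(-168) = -14448)
327/192 + (98 - 35)/q = 327/192 + (98 - 35)/(-14448) = 327*(1/192) + 63*(-1/14448) = 109/64 - 3/688 = 4675/2752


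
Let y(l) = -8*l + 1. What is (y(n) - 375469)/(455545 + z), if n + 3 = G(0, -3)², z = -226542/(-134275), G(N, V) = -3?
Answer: -50422410900/61168531417 ≈ -0.82432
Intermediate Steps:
z = 226542/134275 (z = -226542*(-1/134275) = 226542/134275 ≈ 1.6871)
n = 6 (n = -3 + (-3)² = -3 + 9 = 6)
y(l) = 1 - 8*l
(y(n) - 375469)/(455545 + z) = ((1 - 8*6) - 375469)/(455545 + 226542/134275) = ((1 - 48) - 375469)/(61168531417/134275) = (-47 - 375469)*(134275/61168531417) = -375516*134275/61168531417 = -50422410900/61168531417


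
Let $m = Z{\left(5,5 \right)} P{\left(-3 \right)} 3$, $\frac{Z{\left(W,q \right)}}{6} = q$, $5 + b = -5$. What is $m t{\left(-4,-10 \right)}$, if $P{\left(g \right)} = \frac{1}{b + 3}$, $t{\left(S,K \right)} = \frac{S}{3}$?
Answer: $\frac{120}{7} \approx 17.143$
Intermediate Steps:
$b = -10$ ($b = -5 - 5 = -10$)
$t{\left(S,K \right)} = \frac{S}{3}$ ($t{\left(S,K \right)} = S \frac{1}{3} = \frac{S}{3}$)
$P{\left(g \right)} = - \frac{1}{7}$ ($P{\left(g \right)} = \frac{1}{-10 + 3} = \frac{1}{-7} = - \frac{1}{7}$)
$Z{\left(W,q \right)} = 6 q$
$m = - \frac{90}{7}$ ($m = 6 \cdot 5 \left(- \frac{1}{7}\right) 3 = 30 \left(- \frac{1}{7}\right) 3 = \left(- \frac{30}{7}\right) 3 = - \frac{90}{7} \approx -12.857$)
$m t{\left(-4,-10 \right)} = - \frac{90 \cdot \frac{1}{3} \left(-4\right)}{7} = \left(- \frac{90}{7}\right) \left(- \frac{4}{3}\right) = \frac{120}{7}$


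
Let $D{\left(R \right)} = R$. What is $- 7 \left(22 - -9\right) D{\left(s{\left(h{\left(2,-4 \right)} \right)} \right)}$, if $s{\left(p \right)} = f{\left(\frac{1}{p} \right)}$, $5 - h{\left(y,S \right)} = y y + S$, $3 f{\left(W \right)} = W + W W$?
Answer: $- \frac{434}{25} \approx -17.36$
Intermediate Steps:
$f{\left(W \right)} = \frac{W}{3} + \frac{W^{2}}{3}$ ($f{\left(W \right)} = \frac{W + W W}{3} = \frac{W + W^{2}}{3} = \frac{W}{3} + \frac{W^{2}}{3}$)
$h{\left(y,S \right)} = 5 - S - y^{2}$ ($h{\left(y,S \right)} = 5 - \left(y y + S\right) = 5 - \left(y^{2} + S\right) = 5 - \left(S + y^{2}\right) = 5 - S - y^{2}$)
$s{\left(p \right)} = \frac{1 + \frac{1}{p}}{3 p}$
$- 7 \left(22 - -9\right) D{\left(s{\left(h{\left(2,-4 \right)} \right)} \right)} = - 7 \left(22 - -9\right) \frac{1 - -5}{3 \left(5 - -4 - 2^{2}\right)^{2}} = - 7 \left(22 + 9\right) \frac{1 + \left(5 + 4 - 4\right)}{3 \left(5 + 4 - 4\right)^{2}} = \left(-7\right) 31 \frac{1 + \left(5 + 4 - 4\right)}{3 \left(5 + 4 - 4\right)^{2}} = - 217 \frac{1 + 5}{3 \cdot 25} = - 217 \cdot \frac{1}{3} \cdot \frac{1}{25} \cdot 6 = \left(-217\right) \frac{2}{25} = - \frac{434}{25}$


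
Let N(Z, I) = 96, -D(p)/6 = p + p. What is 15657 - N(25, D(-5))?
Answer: 15561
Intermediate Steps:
D(p) = -12*p (D(p) = -6*(p + p) = -12*p)
15657 - N(25, D(-5)) = 15657 - 1*96 = 15657 - 96 = 15561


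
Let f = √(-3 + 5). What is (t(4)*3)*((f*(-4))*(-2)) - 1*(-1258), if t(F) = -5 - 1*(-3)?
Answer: 1258 - 48*√2 ≈ 1190.1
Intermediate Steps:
t(F) = -2 (t(F) = -5 + 3 = -2)
f = √2 ≈ 1.4142
(t(4)*3)*((f*(-4))*(-2)) - 1*(-1258) = (-2*3)*((√2*(-4))*(-2)) - 1*(-1258) = -6*(-4*√2)*(-2) + 1258 = -48*√2 + 1258 = 1258 - 48*√2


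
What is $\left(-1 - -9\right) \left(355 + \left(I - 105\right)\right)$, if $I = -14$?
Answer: $1888$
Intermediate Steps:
$\left(-1 - -9\right) \left(355 + \left(I - 105\right)\right) = \left(-1 - -9\right) \left(355 - 119\right) = \left(-1 + 9\right) \left(355 - 119\right) = 8 \cdot 236 = 1888$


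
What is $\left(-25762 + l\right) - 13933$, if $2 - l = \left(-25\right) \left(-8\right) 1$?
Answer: $-39893$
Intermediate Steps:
$l = -198$ ($l = 2 - \left(-25\right) \left(-8\right) 1 = 2 - 200 \cdot 1 = 2 - 200 = -198$)
$\left(-25762 + l\right) - 13933 = \left(-25762 - 198\right) - 13933 = -25960 - 13933 = -39893$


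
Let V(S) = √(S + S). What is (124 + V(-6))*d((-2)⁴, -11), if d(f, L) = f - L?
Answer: 3348 + 54*I*√3 ≈ 3348.0 + 93.531*I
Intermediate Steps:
V(S) = √2*√S (V(S) = √(2*S) = √2*√S)
(124 + V(-6))*d((-2)⁴, -11) = (124 + √2*√(-6))*((-2)⁴ - 1*(-11)) = (124 + √2*(I*√6))*(16 + 11) = (124 + 2*I*√3)*27 = 3348 + 54*I*√3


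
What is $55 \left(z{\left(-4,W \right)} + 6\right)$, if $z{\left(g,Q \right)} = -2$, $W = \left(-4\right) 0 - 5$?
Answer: $220$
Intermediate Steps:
$W = -5$ ($W = 0 - 5 = -5$)
$55 \left(z{\left(-4,W \right)} + 6\right) = 55 \left(-2 + 6\right) = 55 \cdot 4 = 220$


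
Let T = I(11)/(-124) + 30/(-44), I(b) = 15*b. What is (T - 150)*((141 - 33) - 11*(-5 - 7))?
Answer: -12440700/341 ≈ -36483.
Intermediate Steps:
T = -2745/1364 (T = (15*11)/(-124) + 30/(-44) = 165*(-1/124) + 30*(-1/44) = -165/124 - 15/22 = -2745/1364 ≈ -2.0125)
(T - 150)*((141 - 33) - 11*(-5 - 7)) = (-2745/1364 - 150)*((141 - 33) - 11*(-5 - 7)) = -207345*(108 - 11*(-12))/1364 = -207345*(108 + 132)/1364 = -207345/1364*240 = -12440700/341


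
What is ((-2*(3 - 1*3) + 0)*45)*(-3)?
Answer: 0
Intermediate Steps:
((-2*(3 - 1*3) + 0)*45)*(-3) = ((-2*(3 - 3) + 0)*45)*(-3) = ((-2*0 + 0)*45)*(-3) = ((0 + 0)*45)*(-3) = (0*45)*(-3) = 0*(-3) = 0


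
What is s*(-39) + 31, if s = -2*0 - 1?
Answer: 70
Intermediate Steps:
s = -1 (s = 0 - 1 = -1)
s*(-39) + 31 = -1*(-39) + 31 = 39 + 31 = 70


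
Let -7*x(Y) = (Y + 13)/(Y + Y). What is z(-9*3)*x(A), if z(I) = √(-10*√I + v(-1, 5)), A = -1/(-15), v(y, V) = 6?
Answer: -14*√(6 - 30*I*√3) ≈ -75.591 + 67.365*I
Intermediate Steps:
A = 1/15 (A = -1*(-1/15) = 1/15 ≈ 0.066667)
z(I) = √(6 - 10*√I) (z(I) = √(-10*√I + 6) = √(6 - 10*√I))
x(Y) = -(13 + Y)/(14*Y) (x(Y) = -(Y + 13)/(7*(Y + Y)) = -(13 + Y)/(7*(2*Y)) = -(13 + Y)*1/(2*Y)/7 = -(13 + Y)/(14*Y))
z(-9*3)*x(A) = √(6 - 10*3*I*√3)*((-13 - 1*1/15)/(14*(1/15))) = √(6 - 30*I*√3)*((1/14)*15*(-13 - 1/15)) = √(6 - 30*I*√3)*((1/14)*15*(-196/15)) = √(6 - 30*I*√3)*(-14) = -14*√(6 - 30*I*√3)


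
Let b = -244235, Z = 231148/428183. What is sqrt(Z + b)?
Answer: I*sqrt(44778112369821831)/428183 ≈ 494.2*I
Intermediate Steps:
Z = 231148/428183 (Z = 231148*(1/428183) = 231148/428183 ≈ 0.53983)
sqrt(Z + b) = sqrt(231148/428183 - 244235) = sqrt(-104577043857/428183) = I*sqrt(44778112369821831)/428183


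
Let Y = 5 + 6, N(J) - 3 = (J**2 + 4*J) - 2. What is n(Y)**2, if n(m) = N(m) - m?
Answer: 24025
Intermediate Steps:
N(J) = 1 + J**2 + 4*J (N(J) = 3 + ((J**2 + 4*J) - 2) = 3 + (-2 + J**2 + 4*J) = 1 + J**2 + 4*J)
Y = 11
n(m) = 1 + m**2 + 3*m (n(m) = (1 + m**2 + 4*m) - m = 1 + m**2 + 3*m)
n(Y)**2 = (1 + 11**2 + 3*11)**2 = (1 + 121 + 33)**2 = 155**2 = 24025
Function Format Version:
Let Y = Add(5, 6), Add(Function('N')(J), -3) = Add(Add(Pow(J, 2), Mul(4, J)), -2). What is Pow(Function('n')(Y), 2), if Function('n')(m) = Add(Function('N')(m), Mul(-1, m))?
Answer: 24025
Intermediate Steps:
Function('N')(J) = Add(1, Pow(J, 2), Mul(4, J)) (Function('N')(J) = Add(3, Add(Add(Pow(J, 2), Mul(4, J)), -2)) = Add(3, Add(-2, Pow(J, 2), Mul(4, J))) = Add(1, Pow(J, 2), Mul(4, J)))
Y = 11
Function('n')(m) = Add(1, Pow(m, 2), Mul(3, m)) (Function('n')(m) = Add(Add(1, Pow(m, 2), Mul(4, m)), Mul(-1, m)) = Add(1, Pow(m, 2), Mul(3, m)))
Pow(Function('n')(Y), 2) = Pow(Add(1, Pow(11, 2), Mul(3, 11)), 2) = Pow(Add(1, 121, 33), 2) = Pow(155, 2) = 24025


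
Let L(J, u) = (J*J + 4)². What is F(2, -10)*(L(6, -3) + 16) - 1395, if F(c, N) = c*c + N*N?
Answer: 166669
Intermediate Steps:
F(c, N) = N² + c² (F(c, N) = c² + N² = N² + c²)
L(J, u) = (4 + J²)² (L(J, u) = (J² + 4)² = (4 + J²)²)
F(2, -10)*(L(6, -3) + 16) - 1395 = ((-10)² + 2²)*((4 + 6²)² + 16) - 1395 = (100 + 4)*((4 + 36)² + 16) - 1395 = 104*(40² + 16) - 1395 = 104*(1600 + 16) - 1395 = 104*1616 - 1395 = 168064 - 1395 = 166669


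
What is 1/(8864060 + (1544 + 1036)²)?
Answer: 1/15520460 ≈ 6.4431e-8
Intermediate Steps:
1/(8864060 + (1544 + 1036)²) = 1/(8864060 + 2580²) = 1/(8864060 + 6656400) = 1/15520460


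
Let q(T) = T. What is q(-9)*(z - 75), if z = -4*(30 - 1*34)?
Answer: 531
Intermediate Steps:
z = 16 (z = -4*(30 - 34) = -4*(-4) = 16)
q(-9)*(z - 75) = -9*(16 - 75) = -9*(-59) = 531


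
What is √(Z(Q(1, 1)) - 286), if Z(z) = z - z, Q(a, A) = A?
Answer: I*√286 ≈ 16.912*I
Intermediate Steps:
Z(z) = 0
√(Z(Q(1, 1)) - 286) = √(0 - 286) = √(-286) = I*√286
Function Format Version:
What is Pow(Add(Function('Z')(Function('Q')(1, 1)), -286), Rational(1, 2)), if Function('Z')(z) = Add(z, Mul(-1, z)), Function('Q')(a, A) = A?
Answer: Mul(I, Pow(286, Rational(1, 2))) ≈ Mul(16.912, I)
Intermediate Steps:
Function('Z')(z) = 0
Pow(Add(Function('Z')(Function('Q')(1, 1)), -286), Rational(1, 2)) = Pow(Add(0, -286), Rational(1, 2)) = Pow(-286, Rational(1, 2)) = Mul(I, Pow(286, Rational(1, 2)))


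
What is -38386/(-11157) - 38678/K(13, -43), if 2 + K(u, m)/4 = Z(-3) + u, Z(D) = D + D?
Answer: -215381363/111570 ≈ -1930.5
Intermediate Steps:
Z(D) = 2*D
K(u, m) = -32 + 4*u (K(u, m) = -8 + 4*(2*(-3) + u) = -8 + 4*(-6 + u) = -8 + (-24 + 4*u) = -32 + 4*u)
-38386/(-11157) - 38678/K(13, -43) = -38386/(-11157) - 38678/(-32 + 4*13) = -38386*(-1/11157) - 38678/(-32 + 52) = 38386/11157 - 38678/20 = 38386/11157 - 38678*1/20 = 38386/11157 - 19339/10 = -215381363/111570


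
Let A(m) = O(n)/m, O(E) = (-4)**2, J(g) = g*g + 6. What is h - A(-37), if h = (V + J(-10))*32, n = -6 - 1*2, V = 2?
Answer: 127888/37 ≈ 3456.4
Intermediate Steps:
J(g) = 6 + g**2 (J(g) = g**2 + 6 = 6 + g**2)
n = -8 (n = -6 - 2 = -8)
O(E) = 16
A(m) = 16/m
h = 3456 (h = (2 + (6 + (-10)**2))*32 = (2 + (6 + 100))*32 = (2 + 106)*32 = 108*32 = 3456)
h - A(-37) = 3456 - 16/(-37) = 3456 - 16*(-1)/37 = 3456 - 1*(-16/37) = 3456 + 16/37 = 127888/37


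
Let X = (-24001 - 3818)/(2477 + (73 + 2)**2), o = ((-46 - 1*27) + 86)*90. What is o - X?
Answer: 9507159/8102 ≈ 1173.4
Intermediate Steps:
o = 1170 (o = ((-46 - 27) + 86)*90 = (-73 + 86)*90 = 13*90 = 1170)
X = -27819/8102 (X = -27819/(2477 + 75**2) = -27819/(2477 + 5625) = -27819/8102 ≈ -3.4336)
o - X = 1170 - 1*(-27819/8102) = 1170 + 27819/8102 = 9507159/8102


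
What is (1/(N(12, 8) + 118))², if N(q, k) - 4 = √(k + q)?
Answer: 1863/27617312 - 61*√5/27617312 ≈ 6.2519e-5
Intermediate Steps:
N(q, k) = 4 + √(k + q)
(1/(N(12, 8) + 118))² = (1/((4 + √(8 + 12)) + 118))² = (1/((4 + √20) + 118))² = (1/((4 + 2*√5) + 118))² = (1/(122 + 2*√5))² = (122 + 2*√5)⁻²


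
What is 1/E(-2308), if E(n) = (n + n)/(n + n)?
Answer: 1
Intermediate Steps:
E(n) = 1 (E(n) = (2*n)/((2*n)) = (2*n)*(1/(2*n)) = 1)
1/E(-2308) = 1/1 = 1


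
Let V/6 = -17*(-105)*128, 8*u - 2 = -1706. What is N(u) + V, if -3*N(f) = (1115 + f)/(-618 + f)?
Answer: 3417604742/2493 ≈ 1.3709e+6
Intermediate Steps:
u = -213 (u = ¼ + (⅛)*(-1706) = ¼ - 853/4 = -213)
N(f) = -(1115 + f)/(3*(-618 + f))
V = 1370880 (V = 6*(-17*(-105)*128) = 6*(1785*128) = 6*228480 = 1370880)
N(u) + V = (-1115 - 1*(-213))/(3*(-618 - 213)) + 1370880 = (⅓)*(-1115 + 213)/(-831) + 1370880 = (⅓)*(-1/831)*(-902) + 1370880 = 902/2493 + 1370880 = 3417604742/2493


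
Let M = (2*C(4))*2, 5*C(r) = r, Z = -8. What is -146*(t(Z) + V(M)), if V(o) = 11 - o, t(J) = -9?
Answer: 876/5 ≈ 175.20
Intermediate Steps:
C(r) = r/5
M = 16/5 (M = (2*((⅕)*4))*2 = (2*(⅘))*2 = (8/5)*2 = 16/5 ≈ 3.2000)
-146*(t(Z) + V(M)) = -146*(-9 + (11 - 1*16/5)) = -146*(-9 + (11 - 16/5)) = -146*(-9 + 39/5) = -146*(-6/5) = 876/5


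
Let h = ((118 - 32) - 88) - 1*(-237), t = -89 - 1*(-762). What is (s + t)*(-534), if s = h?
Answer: -484872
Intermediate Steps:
t = 673 (t = -89 + 762 = 673)
h = 235 (h = (86 - 88) + 237 = -2 + 237 = 235)
s = 235
(s + t)*(-534) = (235 + 673)*(-534) = 908*(-534) = -484872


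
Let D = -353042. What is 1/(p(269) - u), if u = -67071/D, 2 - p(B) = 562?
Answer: -353042/197770591 ≈ -0.0017851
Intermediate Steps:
p(B) = -560 (p(B) = 2 - 1*562 = 2 - 562 = -560)
u = 67071/353042 (u = -67071/(-353042) = -67071*(-1/353042) = 67071/353042 ≈ 0.18998)
1/(p(269) - u) = 1/(-560 - 1*67071/353042) = 1/(-560 - 67071/353042) = 1/(-197770591/353042) = -353042/197770591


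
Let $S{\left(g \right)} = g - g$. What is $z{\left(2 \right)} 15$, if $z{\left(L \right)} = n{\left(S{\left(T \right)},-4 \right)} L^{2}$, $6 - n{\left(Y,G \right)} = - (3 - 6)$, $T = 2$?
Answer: $180$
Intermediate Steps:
$S{\left(g \right)} = 0$
$n{\left(Y,G \right)} = 3$ ($n{\left(Y,G \right)} = 6 - - (3 - 6) = 6 - \left(-1\right) \left(-3\right) = 6 - 3 = 3$)
$z{\left(L \right)} = 3 L^{2}$
$z{\left(2 \right)} 15 = 3 \cdot 2^{2} \cdot 15 = 3 \cdot 4 \cdot 15 = 12 \cdot 15 = 180$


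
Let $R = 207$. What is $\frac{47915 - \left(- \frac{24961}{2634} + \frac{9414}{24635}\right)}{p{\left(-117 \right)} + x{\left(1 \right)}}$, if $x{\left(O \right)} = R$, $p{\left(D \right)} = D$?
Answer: $\frac{3109726907609}{5839973100} \approx 532.49$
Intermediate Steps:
$x{\left(O \right)} = 207$
$\frac{47915 - \left(- \frac{24961}{2634} + \frac{9414}{24635}\right)}{p{\left(-117 \right)} + x{\left(1 \right)}} = \frac{47915 - \left(- \frac{24961}{2634} + \frac{9414}{24635}\right)}{-117 + 207} = \frac{47915 - - \frac{590117759}{64888590}}{90} = \left(47915 + \left(\frac{24961}{2634} - \frac{9414}{24635}\right)\right) \frac{1}{90} = \left(47915 + \frac{590117759}{64888590}\right) \frac{1}{90} = \frac{3109726907609}{64888590} \cdot \frac{1}{90} = \frac{3109726907609}{5839973100}$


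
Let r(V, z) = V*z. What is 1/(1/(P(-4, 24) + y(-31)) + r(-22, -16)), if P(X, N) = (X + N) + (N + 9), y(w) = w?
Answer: 22/7745 ≈ 0.0028405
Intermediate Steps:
P(X, N) = 9 + X + 2*N (P(X, N) = (N + X) + (9 + N) = 9 + X + 2*N)
1/(1/(P(-4, 24) + y(-31)) + r(-22, -16)) = 1/(1/((9 - 4 + 2*24) - 31) - 22*(-16)) = 1/(1/((9 - 4 + 48) - 31) + 352) = 1/(1/(53 - 31) + 352) = 1/(1/22 + 352) = 1/(7745/22) = 22/7745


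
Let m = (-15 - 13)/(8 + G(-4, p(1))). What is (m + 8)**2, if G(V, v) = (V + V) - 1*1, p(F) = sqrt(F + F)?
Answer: 1296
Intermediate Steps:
p(F) = sqrt(2)*sqrt(F) (p(F) = sqrt(2*F) = sqrt(2)*sqrt(F))
G(V, v) = -1 + 2*V (G(V, v) = 2*V - 1 = -1 + 2*V)
m = 28 (m = (-15 - 13)/(8 + (-1 + 2*(-4))) = -28/(8 + (-1 - 8)) = -28/(8 - 9) = -28/(-1) = -28*(-1) = 28)
(m + 8)**2 = (28 + 8)**2 = 36**2 = 1296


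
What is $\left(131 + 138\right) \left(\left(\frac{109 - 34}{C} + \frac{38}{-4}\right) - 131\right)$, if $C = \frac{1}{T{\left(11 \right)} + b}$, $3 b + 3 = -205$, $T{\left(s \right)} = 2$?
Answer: $- \frac{2792489}{2} \approx -1.3962 \cdot 10^{6}$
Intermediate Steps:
$b = - \frac{208}{3}$ ($b = -1 + \frac{1}{3} \left(-205\right) = -1 - \frac{205}{3} = - \frac{208}{3} \approx -69.333$)
$C = - \frac{3}{202}$ ($C = \frac{1}{2 - \frac{208}{3}} = \frac{1}{- \frac{202}{3}} = - \frac{3}{202} \approx -0.014851$)
$\left(131 + 138\right) \left(\left(\frac{109 - 34}{C} + \frac{38}{-4}\right) - 131\right) = \left(131 + 138\right) \left(\left(\frac{109 - 34}{- \frac{3}{202}} + \frac{38}{-4}\right) - 131\right) = 269 \left(\left(\left(109 - 34\right) \left(- \frac{202}{3}\right) + 38 \left(- \frac{1}{4}\right)\right) - 131\right) = 269 \left(\left(75 \left(- \frac{202}{3}\right) - \frac{19}{2}\right) - 131\right) = 269 \left(\left(-5050 - \frac{19}{2}\right) - 131\right) = 269 \left(- \frac{10119}{2} - 131\right) = 269 \left(- \frac{10381}{2}\right) = - \frac{2792489}{2}$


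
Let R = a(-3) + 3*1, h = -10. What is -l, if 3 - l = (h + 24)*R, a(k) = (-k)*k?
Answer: -87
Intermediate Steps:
a(k) = -k²
R = -6 (R = -1*(-3)² + 3*1 = -1*9 + 3 = -9 + 3 = -6)
l = 87 (l = 3 - (-10 + 24)*(-6) = 3 - 14*(-6) = 3 - 1*(-84) = 3 + 84 = 87)
-l = -1*87 = -87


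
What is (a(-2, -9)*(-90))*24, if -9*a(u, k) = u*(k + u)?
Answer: 5280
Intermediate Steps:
a(u, k) = -u*(k + u)/9
(a(-2, -9)*(-90))*24 = (-1/9*(-2)*(-9 - 2)*(-90))*24 = (-1/9*(-2)*(-11)*(-90))*24 = -22/9*(-90)*24 = 220*24 = 5280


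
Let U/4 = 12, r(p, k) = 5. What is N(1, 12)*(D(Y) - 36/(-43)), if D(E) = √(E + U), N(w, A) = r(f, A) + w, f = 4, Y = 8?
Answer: 216/43 + 12*√14 ≈ 49.923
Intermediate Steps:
U = 48 (U = 4*12 = 48)
N(w, A) = 5 + w
D(E) = √(48 + E) (D(E) = √(E + 48) = √(48 + E))
N(1, 12)*(D(Y) - 36/(-43)) = (5 + 1)*(√(48 + 8) - 36/(-43)) = 6*(√56 - 36*(-1/43)) = 6*(2*√14 + 36/43) = 6*(36/43 + 2*√14) = 216/43 + 12*√14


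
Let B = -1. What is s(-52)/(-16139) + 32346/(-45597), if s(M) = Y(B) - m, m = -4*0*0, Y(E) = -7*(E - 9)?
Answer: -175074628/245296661 ≈ -0.71373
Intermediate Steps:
Y(E) = 63 - 7*E (Y(E) = -7*(-9 + E) = 63 - 7*E)
m = 0 (m = 0*0 = 0)
s(M) = 70 (s(M) = (63 - 7*(-1)) - 1*0 = (63 + 7) + 0 = 70 + 0 = 70)
s(-52)/(-16139) + 32346/(-45597) = 70/(-16139) + 32346/(-45597) = 70*(-1/16139) + 32346*(-1/45597) = -70/16139 - 10782/15199 = -175074628/245296661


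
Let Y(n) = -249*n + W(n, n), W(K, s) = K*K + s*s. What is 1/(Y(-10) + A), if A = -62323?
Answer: -1/59633 ≈ -1.6769e-5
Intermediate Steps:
W(K, s) = K² + s²
Y(n) = -249*n + 2*n² (Y(n) = -249*n + (n² + n²) = -249*n + 2*n²)
1/(Y(-10) + A) = 1/(-10*(-249 + 2*(-10)) - 62323) = 1/(-10*(-249 - 20) - 62323) = 1/(-10*(-269) - 62323) = 1/(2690 - 62323) = 1/(-59633) = -1/59633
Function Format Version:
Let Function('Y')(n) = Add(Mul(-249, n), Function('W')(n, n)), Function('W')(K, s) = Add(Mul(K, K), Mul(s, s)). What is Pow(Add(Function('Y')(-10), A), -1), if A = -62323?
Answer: Rational(-1, 59633) ≈ -1.6769e-5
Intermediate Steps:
Function('W')(K, s) = Add(Pow(K, 2), Pow(s, 2))
Function('Y')(n) = Add(Mul(-249, n), Mul(2, Pow(n, 2))) (Function('Y')(n) = Add(Mul(-249, n), Add(Pow(n, 2), Pow(n, 2))) = Add(Mul(-249, n), Mul(2, Pow(n, 2))))
Pow(Add(Function('Y')(-10), A), -1) = Pow(Add(Mul(-10, Add(-249, Mul(2, -10))), -62323), -1) = Pow(Add(Mul(-10, Add(-249, -20)), -62323), -1) = Pow(Add(Mul(-10, -269), -62323), -1) = Pow(Add(2690, -62323), -1) = Pow(-59633, -1) = Rational(-1, 59633)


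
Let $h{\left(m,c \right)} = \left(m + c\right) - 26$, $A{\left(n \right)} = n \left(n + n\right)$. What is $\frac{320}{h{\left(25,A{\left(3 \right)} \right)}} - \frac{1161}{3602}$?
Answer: $\frac{1132903}{61234} \approx 18.501$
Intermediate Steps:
$A{\left(n \right)} = 2 n^{2}$ ($A{\left(n \right)} = n 2 n = 2 n^{2}$)
$h{\left(m,c \right)} = -26 + c + m$ ($h{\left(m,c \right)} = \left(c + m\right) - 26 = -26 + c + m$)
$\frac{320}{h{\left(25,A{\left(3 \right)} \right)}} - \frac{1161}{3602} = \frac{320}{-26 + 2 \cdot 3^{2} + 25} - \frac{1161}{3602} = \frac{320}{-26 + 2 \cdot 9 + 25} - \frac{1161}{3602} = \frac{320}{-26 + 18 + 25} - \frac{1161}{3602} = \frac{320}{17} - \frac{1161}{3602} = \frac{1132903}{61234}$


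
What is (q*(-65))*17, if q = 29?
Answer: -32045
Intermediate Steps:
(q*(-65))*17 = (29*(-65))*17 = -1885*17 = -32045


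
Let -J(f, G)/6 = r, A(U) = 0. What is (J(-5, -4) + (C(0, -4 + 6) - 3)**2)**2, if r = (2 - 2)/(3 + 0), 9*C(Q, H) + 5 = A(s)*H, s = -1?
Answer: 1048576/6561 ≈ 159.82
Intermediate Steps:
C(Q, H) = -5/9 (C(Q, H) = -5/9 + (0*H)/9 = -5/9 + (1/9)*0 = -5/9 + 0 = -5/9)
r = 0 (r = 0/3 = 0*(1/3) = 0)
J(f, G) = 0 (J(f, G) = -6*0 = 0)
(J(-5, -4) + (C(0, -4 + 6) - 3)**2)**2 = (0 + (-5/9 - 3)**2)**2 = (0 + (-32/9)**2)**2 = (0 + 1024/81)**2 = (1024/81)**2 = 1048576/6561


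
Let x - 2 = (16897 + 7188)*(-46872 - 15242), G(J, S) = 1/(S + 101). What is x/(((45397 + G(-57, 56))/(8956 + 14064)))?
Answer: -540681013862832/712733 ≈ -7.5860e+8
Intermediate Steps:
G(J, S) = 1/(101 + S)
x = -1496015688 (x = 2 + (16897 + 7188)*(-46872 - 15242) = 2 + 24085*(-62114) = 2 - 1496015690 = -1496015688)
x/(((45397 + G(-57, 56))/(8956 + 14064))) = -1496015688*(8956 + 14064)/(45397 + 1/(101 + 56)) = -1496015688*23020/(45397 + 1/157) = -1496015688/((7127330/157)*(1/23020)) = -1496015688/712733/361414 = -1496015688*361414/712733 = -540681013862832/712733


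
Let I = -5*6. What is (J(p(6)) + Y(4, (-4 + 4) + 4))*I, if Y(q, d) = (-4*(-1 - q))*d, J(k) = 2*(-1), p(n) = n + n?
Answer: -2340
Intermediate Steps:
p(n) = 2*n
J(k) = -2
I = -30
Y(q, d) = d*(4 + 4*q) (Y(q, d) = (4 + 4*q)*d = d*(4 + 4*q))
(J(p(6)) + Y(4, (-4 + 4) + 4))*I = (-2 + 4*((-4 + 4) + 4)*(1 + 4))*(-30) = (-2 + 4*(0 + 4)*5)*(-30) = (-2 + 4*4*5)*(-30) = (-2 + 80)*(-30) = 78*(-30) = -2340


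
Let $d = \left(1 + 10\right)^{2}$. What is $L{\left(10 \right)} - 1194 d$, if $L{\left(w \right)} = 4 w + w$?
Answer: $-144424$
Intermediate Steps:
$d = 121$ ($d = 11^{2} = 121$)
$L{\left(w \right)} = 5 w$
$L{\left(10 \right)} - 1194 d = 5 \cdot 10 - 144474 = 50 - 144474 = -144424$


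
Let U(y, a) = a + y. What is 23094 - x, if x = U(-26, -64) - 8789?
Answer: 31973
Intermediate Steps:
x = -8879 (x = (-64 - 26) - 8789 = -90 - 8789 = -8879)
23094 - x = 23094 - 1*(-8879) = 23094 + 8879 = 31973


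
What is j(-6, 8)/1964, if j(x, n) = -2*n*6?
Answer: -24/491 ≈ -0.048880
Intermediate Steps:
j(x, n) = -12*n
j(-6, 8)/1964 = -12*8/1964 = -96*1/1964 = -24/491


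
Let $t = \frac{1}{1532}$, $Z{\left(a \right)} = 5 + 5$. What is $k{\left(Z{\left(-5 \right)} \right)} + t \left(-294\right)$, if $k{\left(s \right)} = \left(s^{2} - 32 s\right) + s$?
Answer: $- \frac{161007}{766} \approx -210.19$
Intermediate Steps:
$Z{\left(a \right)} = 10$
$t = \frac{1}{1532} \approx 0.00065274$
$k{\left(s \right)} = s^{2} - 31 s$
$k{\left(Z{\left(-5 \right)} \right)} + t \left(-294\right) = 10 \left(-31 + 10\right) + \frac{1}{1532} \left(-294\right) = 10 \left(-21\right) - \frac{147}{766} = -210 - \frac{147}{766} = - \frac{161007}{766}$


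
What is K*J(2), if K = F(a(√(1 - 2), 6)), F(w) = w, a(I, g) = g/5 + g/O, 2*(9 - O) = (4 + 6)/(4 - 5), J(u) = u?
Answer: 114/35 ≈ 3.2571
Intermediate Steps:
O = 14 (O = 9 - (4 + 6)/(2*(4 - 5)) = 9 - 5/(-1) = 9 - 5*(-1) = 9 - ½*(-10) = 9 + 5 = 14)
a(I, g) = 19*g/70 (a(I, g) = g/5 + g/14 = 19*g/70)
K = 57/35 (K = (19/70)*6 = 57/35 ≈ 1.6286)
K*J(2) = (57/35)*2 = 114/35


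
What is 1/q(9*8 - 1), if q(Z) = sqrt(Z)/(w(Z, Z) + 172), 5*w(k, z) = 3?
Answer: 863*sqrt(71)/355 ≈ 20.484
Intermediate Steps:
w(k, z) = 3/5 (w(k, z) = (1/5)*3 = 3/5)
q(Z) = 5*sqrt(Z)/863 (q(Z) = sqrt(Z)/(3/5 + 172) = sqrt(Z)/(863/5) = 5*sqrt(Z)/863)
1/q(9*8 - 1) = 1/(5*sqrt(9*8 - 1)/863) = 1/(5*sqrt(72 - 1)/863) = 1/(5*sqrt(71)/863) = 863*sqrt(71)/355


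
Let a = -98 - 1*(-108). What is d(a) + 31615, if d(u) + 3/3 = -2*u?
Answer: 31594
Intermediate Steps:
a = 10 (a = -98 + 108 = 10)
d(u) = -1 - 2*u
d(a) + 31615 = (-1 - 2*10) + 31615 = (-1 - 20) + 31615 = -21 + 31615 = 31594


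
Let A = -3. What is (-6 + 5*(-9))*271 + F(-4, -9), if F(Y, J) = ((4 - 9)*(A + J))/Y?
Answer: -13836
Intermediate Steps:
F(Y, J) = (15 - 5*J)/Y (F(Y, J) = ((4 - 9)*(-3 + J))/Y = (-5*(-3 + J))/Y = (15 - 5*J)/Y)
(-6 + 5*(-9))*271 + F(-4, -9) = (-6 + 5*(-9))*271 + 5*(3 - 1*(-9))/(-4) = (-6 - 45)*271 + 5*(-¼)*(3 + 9) = -51*271 + 5*(-¼)*12 = -13821 - 15 = -13836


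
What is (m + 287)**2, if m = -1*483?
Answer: 38416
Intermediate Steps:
m = -483
(m + 287)**2 = (-483 + 287)**2 = (-196)**2 = 38416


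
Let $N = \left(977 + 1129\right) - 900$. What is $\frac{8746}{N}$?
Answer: $\frac{4373}{603} \approx 7.2521$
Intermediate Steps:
$N = 1206$ ($N = 2106 - 900 = 1206$)
$\frac{8746}{N} = \frac{8746}{1206} = 8746 \cdot \frac{1}{1206} = \frac{4373}{603}$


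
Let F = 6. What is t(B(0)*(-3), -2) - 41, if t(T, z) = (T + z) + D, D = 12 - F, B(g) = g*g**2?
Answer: -37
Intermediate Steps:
B(g) = g**3
D = 6 (D = 12 - 1*6 = 12 - 6 = 6)
t(T, z) = 6 + T + z (t(T, z) = (T + z) + 6 = 6 + T + z)
t(B(0)*(-3), -2) - 41 = (6 + 0**3*(-3) - 2) - 41 = (6 + 0*(-3) - 2) - 41 = (6 + 0 - 2) - 41 = 4 - 41 = -37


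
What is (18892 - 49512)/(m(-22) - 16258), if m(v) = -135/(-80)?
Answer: 489920/260101 ≈ 1.8836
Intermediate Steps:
m(v) = 27/16 (m(v) = -135*(-1/80) = 27/16)
(18892 - 49512)/(m(-22) - 16258) = (18892 - 49512)/(27/16 - 16258) = -30620/(-260101/16) = -30620*(-16/260101) = 489920/260101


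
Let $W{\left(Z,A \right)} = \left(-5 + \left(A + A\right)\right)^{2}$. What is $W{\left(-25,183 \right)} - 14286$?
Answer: $116035$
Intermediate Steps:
$W{\left(Z,A \right)} = \left(-5 + 2 A\right)^{2}$
$W{\left(-25,183 \right)} - 14286 = \left(-5 + 2 \cdot 183\right)^{2} - 14286 = \left(-5 + 366\right)^{2} - 14286 = 361^{2} - 14286 = 130321 - 14286 = 116035$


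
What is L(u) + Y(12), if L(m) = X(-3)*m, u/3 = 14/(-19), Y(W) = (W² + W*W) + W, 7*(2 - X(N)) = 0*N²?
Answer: 5616/19 ≈ 295.58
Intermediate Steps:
X(N) = 2 (X(N) = 2 - 0*N² = 2 - ⅐*0 = 2 + 0 = 2)
Y(W) = W + 2*W² (Y(W) = (W² + W²) + W = 2*W² + W = W + 2*W²)
u = -42/19 (u = 3*(14/(-19)) = 3*(14*(-1/19)) = 3*(-14/19) = -42/19 ≈ -2.2105)
L(m) = 2*m
L(u) + Y(12) = 2*(-42/19) + 12*(1 + 2*12) = -84/19 + 12*(1 + 24) = -84/19 + 12*25 = -84/19 + 300 = 5616/19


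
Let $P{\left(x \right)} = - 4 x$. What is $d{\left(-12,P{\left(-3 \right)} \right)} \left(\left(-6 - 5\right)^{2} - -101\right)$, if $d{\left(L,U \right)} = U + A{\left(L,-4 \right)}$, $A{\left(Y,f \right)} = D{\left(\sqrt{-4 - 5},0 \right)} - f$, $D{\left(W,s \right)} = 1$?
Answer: $3774$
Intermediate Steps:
$A{\left(Y,f \right)} = 1 - f$
$d{\left(L,U \right)} = 5 + U$ ($d{\left(L,U \right)} = U + \left(1 - -4\right) = U + \left(1 + 4\right) = U + 5 = 5 + U$)
$d{\left(-12,P{\left(-3 \right)} \right)} \left(\left(-6 - 5\right)^{2} - -101\right) = \left(5 - -12\right) \left(\left(-6 - 5\right)^{2} - -101\right) = \left(5 + 12\right) \left(\left(-11\right)^{2} + 101\right) = 17 \left(121 + 101\right) = 17 \cdot 222 = 3774$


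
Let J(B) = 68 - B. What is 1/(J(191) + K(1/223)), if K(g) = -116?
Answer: -1/239 ≈ -0.0041841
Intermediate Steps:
1/(J(191) + K(1/223)) = 1/((68 - 1*191) - 116) = 1/((68 - 191) - 116) = 1/(-123 - 116) = 1/(-239) = -1/239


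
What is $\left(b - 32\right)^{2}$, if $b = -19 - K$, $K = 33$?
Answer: $7056$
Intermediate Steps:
$b = -52$ ($b = -19 - 33 = -52$)
$\left(b - 32\right)^{2} = \left(-52 - 32\right)^{2} = \left(-84\right)^{2} = 7056$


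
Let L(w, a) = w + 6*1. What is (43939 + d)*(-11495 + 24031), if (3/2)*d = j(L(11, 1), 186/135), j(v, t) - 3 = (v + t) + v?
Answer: 74403905384/135 ≈ 5.5114e+8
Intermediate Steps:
L(w, a) = 6 + w (L(w, a) = w + 6 = 6 + w)
j(v, t) = 3 + t + 2*v (j(v, t) = 3 + ((v + t) + v) = 3 + ((t + v) + v) = 3 + (t + 2*v) = 3 + t + 2*v)
d = 3454/135 (d = 2*(3 + 186/135 + 2*(6 + 11))/3 = 2*(3 + 186*(1/135) + 2*17)/3 = 2*(3 + 62/45 + 34)/3 = (2/3)*(1727/45) = 3454/135 ≈ 25.585)
(43939 + d)*(-11495 + 24031) = (43939 + 3454/135)*(-11495 + 24031) = (5935219/135)*12536 = 74403905384/135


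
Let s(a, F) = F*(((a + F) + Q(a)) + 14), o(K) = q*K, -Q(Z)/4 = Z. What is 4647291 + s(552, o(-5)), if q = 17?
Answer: 4794086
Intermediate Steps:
Q(Z) = -4*Z
o(K) = 17*K
s(a, F) = F*(14 + F - 3*a) (s(a, F) = F*(((a + F) - 4*a) + 14) = F*(((F + a) - 4*a) + 14) = F*((F - 3*a) + 14) = F*(14 + F - 3*a))
4647291 + s(552, o(-5)) = 4647291 + (17*(-5))*(14 + 17*(-5) - 3*552) = 4647291 - 85*(14 - 85 - 1656) = 4647291 - 85*(-1727) = 4647291 + 146795 = 4794086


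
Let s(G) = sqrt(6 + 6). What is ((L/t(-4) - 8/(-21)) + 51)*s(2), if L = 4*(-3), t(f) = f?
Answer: 2284*sqrt(3)/21 ≈ 188.38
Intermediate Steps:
s(G) = 2*sqrt(3) (s(G) = sqrt(12) = 2*sqrt(3))
L = -12
((L/t(-4) - 8/(-21)) + 51)*s(2) = ((-12/(-4) - 8/(-21)) + 51)*(2*sqrt(3)) = ((-12*(-1/4) - 8*(-1/21)) + 51)*(2*sqrt(3)) = ((3 + 8/21) + 51)*(2*sqrt(3)) = (71/21 + 51)*(2*sqrt(3)) = 1142*(2*sqrt(3))/21 = 2284*sqrt(3)/21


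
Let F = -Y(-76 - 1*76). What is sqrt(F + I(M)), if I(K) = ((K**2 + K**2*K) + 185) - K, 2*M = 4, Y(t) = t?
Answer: sqrt(347) ≈ 18.628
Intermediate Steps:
F = 152 (F = -(-76 - 1*76) = -(-76 - 76) = -1*(-152) = 152)
M = 2 (M = (1/2)*4 = 2)
I(K) = 185 + K**2 + K**3 - K (I(K) = ((K**2 + K**3) + 185) - K = (185 + K**2 + K**3) - K = 185 + K**2 + K**3 - K)
sqrt(F + I(M)) = sqrt(152 + (185 + 2**2 + 2**3 - 1*2)) = sqrt(152 + (185 + 4 + 8 - 2)) = sqrt(152 + 195) = sqrt(347)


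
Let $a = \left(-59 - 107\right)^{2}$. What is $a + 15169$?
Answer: $42725$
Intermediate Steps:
$a = 27556$ ($a = \left(-166\right)^{2} = 27556$)
$a + 15169 = 27556 + 15169 = 42725$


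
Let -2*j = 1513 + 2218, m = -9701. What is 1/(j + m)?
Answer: -2/23133 ≈ -8.6457e-5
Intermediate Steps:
j = -3731/2 (j = -(1513 + 2218)/2 = -½*3731 = -3731/2 ≈ -1865.5)
1/(j + m) = 1/(-3731/2 - 9701) = 1/(-23133/2) = -2/23133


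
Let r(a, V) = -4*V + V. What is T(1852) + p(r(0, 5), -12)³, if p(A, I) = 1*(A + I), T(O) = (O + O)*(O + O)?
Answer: 13699933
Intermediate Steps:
r(a, V) = -3*V
T(O) = 4*O² (T(O) = (2*O)*(2*O) = 4*O²)
p(A, I) = A + I
T(1852) + p(r(0, 5), -12)³ = 4*1852² + (-3*5 - 12)³ = 4*3429904 + (-15 - 12)³ = 13719616 + (-27)³ = 13719616 - 19683 = 13699933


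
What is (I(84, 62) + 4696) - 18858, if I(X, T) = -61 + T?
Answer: -14161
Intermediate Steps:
(I(84, 62) + 4696) - 18858 = ((-61 + 62) + 4696) - 18858 = (1 + 4696) - 18858 = 4697 - 18858 = -14161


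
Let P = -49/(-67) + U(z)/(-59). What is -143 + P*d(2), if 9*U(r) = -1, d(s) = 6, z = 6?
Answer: -1643665/11859 ≈ -138.60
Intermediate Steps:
U(r) = -1/9 (U(r) = (1/9)*(-1) = -1/9)
P = 26086/35577 (P = -49/(-67) - 1/9/(-59) = -49*(-1/67) - 1/9*(-1/59) = 49/67 + 1/531 = 26086/35577 ≈ 0.73323)
-143 + P*d(2) = -143 + (26086/35577)*6 = -143 + 52172/11859 = -1643665/11859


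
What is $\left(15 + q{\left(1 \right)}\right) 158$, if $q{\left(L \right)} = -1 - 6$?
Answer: $1264$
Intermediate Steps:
$q{\left(L \right)} = -7$ ($q{\left(L \right)} = -1 - 6 = -7$)
$\left(15 + q{\left(1 \right)}\right) 158 = \left(15 - 7\right) 158 = 8 \cdot 158 = 1264$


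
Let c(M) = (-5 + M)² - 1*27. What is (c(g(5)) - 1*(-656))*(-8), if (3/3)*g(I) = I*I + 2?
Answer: -8904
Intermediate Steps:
g(I) = 2 + I² (g(I) = I*I + 2 = I² + 2 = 2 + I²)
c(M) = -27 + (-5 + M)² (c(M) = (-5 + M)² - 27 = -27 + (-5 + M)²)
(c(g(5)) - 1*(-656))*(-8) = ((-27 + (-5 + (2 + 5²))²) - 1*(-656))*(-8) = ((-27 + (-5 + (2 + 25))²) + 656)*(-8) = ((-27 + (-5 + 27)²) + 656)*(-8) = ((-27 + 22²) + 656)*(-8) = ((-27 + 484) + 656)*(-8) = (457 + 656)*(-8) = 1113*(-8) = -8904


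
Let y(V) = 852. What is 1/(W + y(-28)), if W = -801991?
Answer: -1/801139 ≈ -1.2482e-6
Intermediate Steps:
1/(W + y(-28)) = 1/(-801991 + 852) = 1/(-801139) = -1/801139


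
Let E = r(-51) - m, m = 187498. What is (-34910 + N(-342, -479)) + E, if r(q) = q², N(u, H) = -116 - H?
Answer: -219444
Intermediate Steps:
E = -184897 (E = (-51)² - 1*187498 = 2601 - 187498 = -184897)
(-34910 + N(-342, -479)) + E = (-34910 + (-116 - 1*(-479))) - 184897 = (-34910 + (-116 + 479)) - 184897 = (-34910 + 363) - 184897 = -34547 - 184897 = -219444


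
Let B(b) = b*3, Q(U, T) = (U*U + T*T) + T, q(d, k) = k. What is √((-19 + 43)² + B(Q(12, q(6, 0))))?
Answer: 12*√7 ≈ 31.749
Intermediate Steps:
Q(U, T) = T + T² + U² (Q(U, T) = (U² + T²) + T = (T² + U²) + T = T + T² + U²)
B(b) = 3*b
√((-19 + 43)² + B(Q(12, q(6, 0)))) = √((-19 + 43)² + 3*(0 + 0² + 12²)) = √(24² + 3*(0 + 0 + 144)) = √(576 + 3*144) = √(576 + 432) = √1008 = 12*√7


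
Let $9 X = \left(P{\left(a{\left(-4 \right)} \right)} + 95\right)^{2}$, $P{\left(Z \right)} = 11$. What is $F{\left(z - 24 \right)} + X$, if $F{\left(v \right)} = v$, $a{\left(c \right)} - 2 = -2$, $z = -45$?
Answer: $\frac{10615}{9} \approx 1179.4$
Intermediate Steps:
$a{\left(c \right)} = 0$ ($a{\left(c \right)} = 2 - 2 = 0$)
$X = \frac{11236}{9}$ ($X = \frac{\left(11 + 95\right)^{2}}{9} = \frac{106^{2}}{9} = \frac{1}{9} \cdot 11236 = \frac{11236}{9} \approx 1248.4$)
$F{\left(z - 24 \right)} + X = \left(-45 - 24\right) + \frac{11236}{9} = -69 + \frac{11236}{9} = \frac{10615}{9}$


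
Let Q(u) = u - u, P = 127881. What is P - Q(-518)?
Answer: 127881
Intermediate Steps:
Q(u) = 0
P - Q(-518) = 127881 - 1*0 = 127881 + 0 = 127881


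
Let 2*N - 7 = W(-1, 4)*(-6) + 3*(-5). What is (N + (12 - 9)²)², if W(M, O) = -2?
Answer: 121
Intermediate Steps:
N = 2 (N = 7/2 + (-2*(-6) + 3*(-5))/2 = 7/2 + (12 - 15)/2 = 7/2 + (½)*(-3) = 7/2 - 3/2 = 2)
(N + (12 - 9)²)² = (2 + (12 - 9)²)² = (2 + 3²)² = (2 + 9)² = 11² = 121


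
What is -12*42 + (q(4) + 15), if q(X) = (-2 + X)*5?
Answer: -479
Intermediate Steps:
q(X) = -10 + 5*X
-12*42 + (q(4) + 15) = -12*42 + ((-10 + 5*4) + 15) = -504 + ((-10 + 20) + 15) = -504 + (10 + 15) = -504 + 25 = -479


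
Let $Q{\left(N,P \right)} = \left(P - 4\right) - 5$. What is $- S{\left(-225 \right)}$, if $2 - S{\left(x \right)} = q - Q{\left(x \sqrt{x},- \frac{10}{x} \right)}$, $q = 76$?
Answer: $\frac{3733}{45} \approx 82.956$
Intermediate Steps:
$Q{\left(N,P \right)} = -9 + P$ ($Q{\left(N,P \right)} = \left(-4 + P\right) - 5 = -9 + P$)
$S{\left(x \right)} = -83 - \frac{10}{x}$ ($S{\left(x \right)} = 2 - \left(76 - \left(-9 - \frac{10}{x}\right)\right) = 2 - \left(76 + \left(9 + \frac{10}{x}\right)\right) = 2 - \left(85 + \frac{10}{x}\right) = -83 - \frac{10}{x}$)
$- S{\left(-225 \right)} = - (-83 - \frac{10}{-225}) = - (-83 - - \frac{2}{45}) = - (-83 + \frac{2}{45}) = \left(-1\right) \left(- \frac{3733}{45}\right) = \frac{3733}{45}$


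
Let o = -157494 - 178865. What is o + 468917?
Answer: 132558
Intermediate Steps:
o = -336359
o + 468917 = -336359 + 468917 = 132558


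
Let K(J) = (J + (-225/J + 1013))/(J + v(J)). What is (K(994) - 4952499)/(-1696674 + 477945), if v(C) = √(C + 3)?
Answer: 181048432064/44553076053 + 73879*√997/44285757596682 ≈ 4.0637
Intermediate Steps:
v(C) = √(3 + C)
K(J) = (1013 + J - 225/J)/(J + √(3 + J)) (K(J) = (J + (-225/J + 1013))/(J + √(3 + J)) = (J + (1013 - 225/J))/(J + √(3 + J)) = (1013 + J - 225/J)/(J + √(3 + J)))
(K(994) - 4952499)/(-1696674 + 477945) = ((-225 + 994² + 1013*994)/(994*(994 + √(3 + 994))) - 4952499)/(-1696674 + 477945) = ((-225 + 988036 + 1006922)/(994*(994 + √997)) - 4952499)/(-1218729) = ((1/994)*1994733/(994 + √997) - 4952499)*(-1/1218729) = (1994733/(994*(994 + √997)) - 4952499)*(-1/1218729) = (-4952499 + 1994733/(994*(994 + √997)))*(-1/1218729) = 1650833/406243 - 664911/(403805542*(994 + √997))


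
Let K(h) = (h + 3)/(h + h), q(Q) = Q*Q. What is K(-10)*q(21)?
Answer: 3087/20 ≈ 154.35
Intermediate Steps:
q(Q) = Q²
K(h) = (3 + h)/(2*h) (K(h) = (3 + h)/((2*h)) = (3 + h)*(1/(2*h)) = (3 + h)/(2*h))
K(-10)*q(21) = ((½)*(3 - 10)/(-10))*21² = ((½)*(-⅒)*(-7))*441 = (7/20)*441 = 3087/20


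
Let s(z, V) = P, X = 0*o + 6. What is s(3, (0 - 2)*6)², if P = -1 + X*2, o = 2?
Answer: 121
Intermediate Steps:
X = 6 (X = 0*2 + 6 = 0 + 6 = 6)
P = 11 (P = -1 + 6*2 = -1 + 12 = 11)
s(z, V) = 11
s(3, (0 - 2)*6)² = 11² = 121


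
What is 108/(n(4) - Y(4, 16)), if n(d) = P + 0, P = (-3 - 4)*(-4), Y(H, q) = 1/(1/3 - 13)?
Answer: 4104/1067 ≈ 3.8463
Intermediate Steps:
Y(H, q) = -3/38 (Y(H, q) = 1/(1/3 - 13) = 1/(-38/3) = -3/38)
P = 28 (P = -7*(-4) = 28)
n(d) = 28 (n(d) = 28 + 0 = 28)
108/(n(4) - Y(4, 16)) = 108/(28 - 1*(-3/38)) = 108/(28 + 3/38) = 108/(1067/38) = 108*(38/1067) = 4104/1067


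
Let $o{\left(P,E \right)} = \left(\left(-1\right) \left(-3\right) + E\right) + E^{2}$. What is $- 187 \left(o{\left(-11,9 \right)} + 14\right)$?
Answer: $-20009$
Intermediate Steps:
$o{\left(P,E \right)} = 3 + E + E^{2}$ ($o{\left(P,E \right)} = \left(3 + E\right) + E^{2} = 3 + E + E^{2}$)
$- 187 \left(o{\left(-11,9 \right)} + 14\right) = - 187 \left(\left(3 + 9 + 9^{2}\right) + 14\right) = - 187 \left(\left(3 + 9 + 81\right) + 14\right) = - 187 \left(93 + 14\right) = \left(-187\right) 107 = -20009$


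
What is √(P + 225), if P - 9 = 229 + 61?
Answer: 2*√131 ≈ 22.891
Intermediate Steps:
P = 299 (P = 9 + (229 + 61) = 9 + 290 = 299)
√(P + 225) = √(299 + 225) = √524 = 2*√131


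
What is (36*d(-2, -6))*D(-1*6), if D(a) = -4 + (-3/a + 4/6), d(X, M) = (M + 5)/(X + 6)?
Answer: 51/2 ≈ 25.500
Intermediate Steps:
d(X, M) = (5 + M)/(6 + X)
D(a) = -10/3 - 3/a (D(a) = -4 + (-3/a + 4*(⅙)) = -4 + (-3/a + ⅔) = -4 + (⅔ - 3/a) = -10/3 - 3/a)
(36*d(-2, -6))*D(-1*6) = (36*((5 - 6)/(6 - 2)))*(-10/3 - 3/((-1*6))) = (36*(-1/4))*(-10/3 - 3/(-6)) = (36*((¼)*(-1)))*(-10/3 - 3*(-⅙)) = (36*(-¼))*(-10/3 + ½) = -9*(-17/6) = 51/2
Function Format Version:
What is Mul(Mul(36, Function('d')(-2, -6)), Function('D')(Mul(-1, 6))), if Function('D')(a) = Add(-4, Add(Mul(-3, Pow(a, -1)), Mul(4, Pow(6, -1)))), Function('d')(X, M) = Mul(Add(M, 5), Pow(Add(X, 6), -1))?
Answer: Rational(51, 2) ≈ 25.500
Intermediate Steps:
Function('d')(X, M) = Mul(Pow(Add(6, X), -1), Add(5, M)) (Function('d')(X, M) = Mul(Add(5, M), Pow(Add(6, X), -1)) = Mul(Pow(Add(6, X), -1), Add(5, M)))
Function('D')(a) = Add(Rational(-10, 3), Mul(-3, Pow(a, -1))) (Function('D')(a) = Add(-4, Add(Mul(-3, Pow(a, -1)), Mul(4, Rational(1, 6)))) = Add(-4, Add(Mul(-3, Pow(a, -1)), Rational(2, 3))) = Add(-4, Add(Rational(2, 3), Mul(-3, Pow(a, -1)))) = Add(Rational(-10, 3), Mul(-3, Pow(a, -1))))
Mul(Mul(36, Function('d')(-2, -6)), Function('D')(Mul(-1, 6))) = Mul(Mul(36, Mul(Pow(Add(6, -2), -1), Add(5, -6))), Add(Rational(-10, 3), Mul(-3, Pow(Mul(-1, 6), -1)))) = Mul(Mul(36, Mul(Pow(4, -1), -1)), Add(Rational(-10, 3), Mul(-3, Pow(-6, -1)))) = Mul(Mul(36, Mul(Rational(1, 4), -1)), Add(Rational(-10, 3), Mul(-3, Rational(-1, 6)))) = Mul(Mul(36, Rational(-1, 4)), Add(Rational(-10, 3), Rational(1, 2))) = Mul(-9, Rational(-17, 6)) = Rational(51, 2)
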